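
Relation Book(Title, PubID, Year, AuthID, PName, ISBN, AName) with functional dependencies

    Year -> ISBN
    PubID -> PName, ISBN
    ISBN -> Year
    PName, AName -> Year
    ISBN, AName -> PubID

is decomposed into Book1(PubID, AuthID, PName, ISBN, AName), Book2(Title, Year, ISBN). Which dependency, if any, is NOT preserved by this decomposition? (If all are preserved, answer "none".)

Year → ISBN lies within Book2.
PubID → PName, ISBN lies within Book1.
ISBN → Year lies within Book2.
PName, AName → Year: restricted closure across fragments reaches Year.
ISBN, AName → PubID lies within Book1.
Every dependency is enforceable on the fragments, so the decomposition is dependency-preserving.

none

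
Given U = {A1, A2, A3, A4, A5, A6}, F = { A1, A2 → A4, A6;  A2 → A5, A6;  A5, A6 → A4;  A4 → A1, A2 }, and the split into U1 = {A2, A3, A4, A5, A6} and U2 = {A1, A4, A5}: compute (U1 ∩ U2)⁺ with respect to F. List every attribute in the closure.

U1 ∩ U2 = {A4, A5}.
A4 → A1, A2 applies, adding A1, A2
A1, A2 → A4, A6 applies, adding A6
Closure: {A1, A2, A4, A5, A6}.

A1, A2, A4, A5, A6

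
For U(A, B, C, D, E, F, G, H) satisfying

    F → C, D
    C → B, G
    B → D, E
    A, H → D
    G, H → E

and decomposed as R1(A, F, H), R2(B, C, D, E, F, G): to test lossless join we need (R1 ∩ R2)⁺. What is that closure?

B, C, D, E, F, G

R1 ∩ R2 = {F}.
F → C, D applies, adding C, D
C → B, G applies, adding B, G
B → D, E applies, adding E
Closure: {B, C, D, E, F, G}.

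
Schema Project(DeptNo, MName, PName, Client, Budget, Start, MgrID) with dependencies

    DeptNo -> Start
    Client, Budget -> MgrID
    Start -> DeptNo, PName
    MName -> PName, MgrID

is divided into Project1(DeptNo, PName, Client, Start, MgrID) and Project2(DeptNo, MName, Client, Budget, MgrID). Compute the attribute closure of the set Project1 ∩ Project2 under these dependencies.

DeptNo, PName, Client, Start, MgrID

Project1 ∩ Project2 = {DeptNo, Client, MgrID}.
DeptNo → Start applies, adding Start
Start → DeptNo, PName applies, adding PName
Closure: {DeptNo, PName, Client, Start, MgrID}.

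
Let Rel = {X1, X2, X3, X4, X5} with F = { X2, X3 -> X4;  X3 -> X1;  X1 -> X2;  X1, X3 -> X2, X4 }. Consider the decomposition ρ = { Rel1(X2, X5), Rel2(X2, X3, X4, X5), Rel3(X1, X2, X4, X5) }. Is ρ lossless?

No

Chase test. Columns are X1, X2, X3, X4, X5; row i has aⱼ where attribute j ∈ Reli, else bᵢⱼ.
Initial tableau (one row per fragment):
  row 1: b11 a2 b13 b14 a5
  row 2: b21 a2 a3 a4 a5
  row 3: a1 a2 b33 a4 a5
No row becomes fully distinguished — the join is lossy.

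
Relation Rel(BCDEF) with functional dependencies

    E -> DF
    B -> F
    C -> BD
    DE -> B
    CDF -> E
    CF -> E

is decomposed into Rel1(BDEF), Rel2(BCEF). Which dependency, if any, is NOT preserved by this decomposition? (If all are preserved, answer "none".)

E → DF lies within Rel1.
B → F lies within Rel1.
C → BD: restricted closure across fragments reaches BD.
DE → B lies within Rel1.
CDF → E: restricted closure across fragments reaches E.
CF → E lies within Rel2.
Every dependency is enforceable on the fragments, so the decomposition is dependency-preserving.

none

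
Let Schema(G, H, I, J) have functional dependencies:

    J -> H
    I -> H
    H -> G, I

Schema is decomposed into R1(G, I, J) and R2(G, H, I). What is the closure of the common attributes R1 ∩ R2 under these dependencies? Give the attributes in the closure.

R1 ∩ R2 = {G, I}.
I → H applies, adding H
Closure: {G, H, I}.

G, H, I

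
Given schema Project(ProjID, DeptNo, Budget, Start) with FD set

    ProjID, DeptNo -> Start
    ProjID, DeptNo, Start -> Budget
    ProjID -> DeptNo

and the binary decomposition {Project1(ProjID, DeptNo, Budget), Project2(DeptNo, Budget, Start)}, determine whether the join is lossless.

Common attributes: Project1 ∩ Project2 = {DeptNo, Budget}.
No dependency enlarges {DeptNo, Budget}, so (DeptNo, Budget)⁺ = {DeptNo, Budget}.
The closure contains neither all of Project1 = {ProjID, DeptNo, Budget} nor all of Project2 = {DeptNo, Budget, Start}, so the common attributes are not a superkey of either fragment. The join is lossy.

No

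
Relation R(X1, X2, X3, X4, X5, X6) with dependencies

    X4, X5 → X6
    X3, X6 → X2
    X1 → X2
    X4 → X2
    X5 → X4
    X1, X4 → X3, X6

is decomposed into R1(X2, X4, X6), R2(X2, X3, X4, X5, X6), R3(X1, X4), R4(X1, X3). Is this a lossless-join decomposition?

No

Chase test. Columns are X1, X2, X3, X4, X5, X6; row i has aⱼ where attribute j ∈ Ri, else bᵢⱼ.
Initial tableau (one row per fragment):
  row 1: b11 a2 b13 a4 b15 a6
  row 2: b21 a2 a3 a4 a5 a6
  row 3: a1 b32 b33 a4 b35 b36
  row 4: a1 b42 a3 b44 b45 b46
Rows 3 and 4 agree on X1; apply X1→X2 and equate their X2 entries.
Rows 1 and 3 agree on X4; apply X4→X2 and equate their X2 entries.
No row becomes fully distinguished — the join is lossy.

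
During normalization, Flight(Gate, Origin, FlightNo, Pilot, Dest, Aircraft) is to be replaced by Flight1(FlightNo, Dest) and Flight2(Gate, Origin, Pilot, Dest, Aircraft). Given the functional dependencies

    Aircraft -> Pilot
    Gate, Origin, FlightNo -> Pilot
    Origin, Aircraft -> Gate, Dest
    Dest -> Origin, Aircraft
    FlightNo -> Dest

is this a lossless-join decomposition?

Common attributes: Flight1 ∩ Flight2 = {Dest}.
Closure of {Dest}: Dest → Origin, Aircraft applies, adding Origin, Aircraft; Aircraft → Pilot applies, adding Pilot; Origin, Aircraft → Gate, Dest applies, adding Gate. So (Dest)⁺ = {Gate, Origin, Pilot, Dest, Aircraft}.
This closure contains every attribute of Flight2, so Flight1 ∩ Flight2 → Flight2. The join is lossless.

Yes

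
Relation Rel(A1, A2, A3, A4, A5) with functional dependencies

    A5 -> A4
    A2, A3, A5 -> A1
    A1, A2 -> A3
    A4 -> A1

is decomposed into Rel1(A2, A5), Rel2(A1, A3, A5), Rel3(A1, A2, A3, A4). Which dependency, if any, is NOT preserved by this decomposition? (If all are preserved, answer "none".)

A5 -> A4

Check A5 → A4: no single fragment contains all of {A4, A5}, and the restricted closure of {A5} across the fragments never reaches {A4}.
A2, A3, A5 → A1 is preserved.
A1, A2 → A3 is preserved.
A4 → A1 is preserved.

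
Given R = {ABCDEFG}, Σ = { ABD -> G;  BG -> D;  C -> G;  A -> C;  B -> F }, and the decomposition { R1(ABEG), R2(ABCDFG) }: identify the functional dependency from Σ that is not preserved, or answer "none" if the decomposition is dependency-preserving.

none

ABD → G lies within R2.
BG → D lies within R2.
C → G lies within R2.
A → C lies within R2.
B → F lies within R2.
Every dependency is enforceable on the fragments, so the decomposition is dependency-preserving.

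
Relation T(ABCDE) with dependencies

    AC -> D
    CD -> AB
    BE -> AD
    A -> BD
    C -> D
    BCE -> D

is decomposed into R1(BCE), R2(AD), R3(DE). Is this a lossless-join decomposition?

No

Chase test. Columns are ABCDE; row i has aⱼ where attribute j ∈ Ri, else bᵢⱼ.
Initial tableau (one row per fragment):
  row 1: b11 a2 a3 b14 a5
  row 2: a1 b22 b23 a4 b25
  row 3: b31 b32 b33 a4 a5
No row becomes fully distinguished — the join is lossy.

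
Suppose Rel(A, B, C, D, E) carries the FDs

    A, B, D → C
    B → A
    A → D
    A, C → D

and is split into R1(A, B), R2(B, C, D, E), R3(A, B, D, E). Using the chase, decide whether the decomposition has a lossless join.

Chase test. Columns are A, B, C, D, E; row i has aⱼ where attribute j ∈ Ri, else bᵢⱼ.
Initial tableau (one row per fragment):
  row 1: a1 a2 b13 b14 b15
  row 2: b21 a2 a3 a4 a5
  row 3: a1 a2 b33 a4 a5
Rows 1 and 2 agree on B; apply B→A and equate their A entries.
Rows 1 and 2 agree on A; apply A→D and equate their D entries.
Rows 1 and 2 agree on A, B, D; apply A, B, D→C and equate their C entries.
Rows 1 and 3 agree on A, B, D; apply A, B, D→C and equate their C entries.
Row 2 is now all distinguished symbols — the join is lossless.

Yes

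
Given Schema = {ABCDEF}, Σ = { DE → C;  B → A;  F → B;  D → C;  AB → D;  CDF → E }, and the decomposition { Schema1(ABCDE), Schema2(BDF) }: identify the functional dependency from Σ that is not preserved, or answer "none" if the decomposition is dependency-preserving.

Check CDF → E: no single fragment contains all of {CDEF}, and the restricted closure of {CDF} across the fragments never reaches {E}.
DE → C is preserved.
B → A is preserved.
F → B is preserved.
D → C is preserved.
AB → D is preserved.

CDF → E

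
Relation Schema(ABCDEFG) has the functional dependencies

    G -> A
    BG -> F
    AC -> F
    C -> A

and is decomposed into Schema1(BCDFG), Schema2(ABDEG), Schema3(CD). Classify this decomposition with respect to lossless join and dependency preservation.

Lossless test (chase): Rows 1 and 2 agree on G; apply G→A and equate their A entries. Rows 1 and 2 agree on BG; apply BG→F and equate their F entries. Rows 1 and 3 agree on C; apply C→A and equate their A entries. Rows 1 and 3 agree on AC; apply AC→F and equate their F entries. No row becomes fully distinguished — the join is lossy.
Dependency preservation: the restricted closure of {C} across the fragments never reaches {A}, so C → A cannot be enforced without a join — not preserved.

lossy and not dependency-preserving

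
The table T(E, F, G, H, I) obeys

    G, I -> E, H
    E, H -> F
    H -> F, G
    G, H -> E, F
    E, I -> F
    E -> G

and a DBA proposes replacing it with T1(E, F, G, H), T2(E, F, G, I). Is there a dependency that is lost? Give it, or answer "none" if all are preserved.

G, I -> E, H

Check G, I → E, H: no single fragment contains all of {E, G, H, I}, and the restricted closure of {G, I} across the fragments never reaches {E, H}.
E, H → F is preserved.
H → F, G is preserved.
G, H → E, F is preserved.
E, I → F is preserved.
E → G is preserved.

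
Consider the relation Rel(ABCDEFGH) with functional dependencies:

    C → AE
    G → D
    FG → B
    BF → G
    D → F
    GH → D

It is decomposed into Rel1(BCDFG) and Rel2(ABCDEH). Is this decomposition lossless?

Yes

Common attributes: Rel1 ∩ Rel2 = {BCD}.
Closure of {BCD}: C → AE applies, adding AE; D → F applies, adding F; BF → G applies, adding G. So (BCD)⁺ = {ABCDEFG}.
This closure contains every attribute of Rel1, so Rel1 ∩ Rel2 → Rel1. The join is lossless.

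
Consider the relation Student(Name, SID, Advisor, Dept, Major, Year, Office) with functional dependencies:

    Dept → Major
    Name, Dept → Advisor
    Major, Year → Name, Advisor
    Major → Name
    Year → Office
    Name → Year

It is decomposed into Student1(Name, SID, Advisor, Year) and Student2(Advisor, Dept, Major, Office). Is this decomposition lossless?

Common attributes: Student1 ∩ Student2 = {Advisor}.
No dependency enlarges {Advisor}, so (Advisor)⁺ = {Advisor}.
The closure contains neither all of Student1 = {Name, SID, Advisor, Year} nor all of Student2 = {Advisor, Dept, Major, Office}, so the common attributes are not a superkey of either fragment. The join is lossy.

No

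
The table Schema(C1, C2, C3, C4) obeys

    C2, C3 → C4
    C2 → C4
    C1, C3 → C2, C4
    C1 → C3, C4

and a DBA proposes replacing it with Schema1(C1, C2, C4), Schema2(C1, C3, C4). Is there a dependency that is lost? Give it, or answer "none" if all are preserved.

C2, C3 → C4: restricted closure across fragments reaches C4.
C2 → C4 lies within Schema1.
C1, C3 → C2, C4: restricted closure across fragments reaches C2, C4.
C1 → C3, C4 lies within Schema2.
Every dependency is enforceable on the fragments, so the decomposition is dependency-preserving.

none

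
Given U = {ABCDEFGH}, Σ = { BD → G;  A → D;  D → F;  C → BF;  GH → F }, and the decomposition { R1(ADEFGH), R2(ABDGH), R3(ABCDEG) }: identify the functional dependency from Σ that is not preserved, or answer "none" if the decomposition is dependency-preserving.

Check C → BF: no single fragment contains all of {BCF}, and the restricted closure of {C} across the fragments never reaches {BF}.
BD → G is preserved.
A → D is preserved.
D → F is preserved.
GH → F is preserved.

C → BF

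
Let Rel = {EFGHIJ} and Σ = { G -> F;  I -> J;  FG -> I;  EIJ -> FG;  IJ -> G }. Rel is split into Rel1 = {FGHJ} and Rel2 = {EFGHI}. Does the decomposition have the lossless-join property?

Common attributes: Rel1 ∩ Rel2 = {FGH}.
Closure of {FGH}: FG → I applies, adding I; I → J applies, adding J. So (FGH)⁺ = {FGHIJ}.
This closure contains every attribute of Rel1, so Rel1 ∩ Rel2 → Rel1. The join is lossless.

Yes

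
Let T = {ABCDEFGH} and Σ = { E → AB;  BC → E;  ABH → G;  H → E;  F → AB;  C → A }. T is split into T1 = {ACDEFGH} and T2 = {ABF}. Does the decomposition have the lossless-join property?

Common attributes: T1 ∩ T2 = {AF}.
Closure of {AF}: F → AB applies, adding B. So (AF)⁺ = {ABF}.
This closure contains every attribute of T2, so T1 ∩ T2 → T2. The join is lossless.

Yes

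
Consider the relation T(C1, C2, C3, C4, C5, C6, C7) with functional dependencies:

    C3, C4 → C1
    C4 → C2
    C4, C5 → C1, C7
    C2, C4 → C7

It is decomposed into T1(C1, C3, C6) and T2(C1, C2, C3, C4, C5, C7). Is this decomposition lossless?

No

Common attributes: T1 ∩ T2 = {C1, C3}.
No dependency enlarges {C1, C3}, so (C1, C3)⁺ = {C1, C3}.
The closure contains neither all of T1 = {C1, C3, C6} nor all of T2 = {C1, C2, C3, C4, C5, C7}, so the common attributes are not a superkey of either fragment. The join is lossy.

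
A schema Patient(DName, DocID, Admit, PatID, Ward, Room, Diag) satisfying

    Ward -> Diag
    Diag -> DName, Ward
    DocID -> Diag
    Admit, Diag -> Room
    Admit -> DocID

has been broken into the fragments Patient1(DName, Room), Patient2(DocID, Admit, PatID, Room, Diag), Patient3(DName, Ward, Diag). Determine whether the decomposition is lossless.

Chase test. Columns are DName, DocID, Admit, PatID, Ward, Room, Diag; row i has aⱼ where attribute j ∈ Patienti, else bᵢⱼ.
Initial tableau (one row per fragment):
  row 1: a1 b12 b13 b14 b15 a6 b17
  row 2: b21 a2 a3 a4 b25 a6 a7
  row 3: a1 b32 b33 b34 a5 b36 a7
Rows 2 and 3 agree on Diag; apply Diag→DName, Ward and equate their DName, Ward entries.
Row 2 is now all distinguished symbols — the join is lossless.

Yes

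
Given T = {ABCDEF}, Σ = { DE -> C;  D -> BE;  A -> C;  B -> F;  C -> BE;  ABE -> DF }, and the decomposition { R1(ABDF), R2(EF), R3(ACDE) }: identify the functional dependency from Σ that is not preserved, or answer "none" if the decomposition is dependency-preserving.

Check C → BE: no single fragment contains all of {BCE}, and the restricted closure of {C} across the fragments never reaches {BE}.
DE → C is preserved.
D → BE is preserved.
A → C is preserved.
B → F is preserved.
ABE → DF is preserved.

C -> BE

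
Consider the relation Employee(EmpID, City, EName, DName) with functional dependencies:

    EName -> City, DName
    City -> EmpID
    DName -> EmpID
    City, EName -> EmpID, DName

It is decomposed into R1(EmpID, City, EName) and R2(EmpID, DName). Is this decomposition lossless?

Common attributes: R1 ∩ R2 = {EmpID}.
No dependency enlarges {EmpID}, so (EmpID)⁺ = {EmpID}.
The closure contains neither all of R1 = {EmpID, City, EName} nor all of R2 = {EmpID, DName}, so the common attributes are not a superkey of either fragment. The join is lossy.

No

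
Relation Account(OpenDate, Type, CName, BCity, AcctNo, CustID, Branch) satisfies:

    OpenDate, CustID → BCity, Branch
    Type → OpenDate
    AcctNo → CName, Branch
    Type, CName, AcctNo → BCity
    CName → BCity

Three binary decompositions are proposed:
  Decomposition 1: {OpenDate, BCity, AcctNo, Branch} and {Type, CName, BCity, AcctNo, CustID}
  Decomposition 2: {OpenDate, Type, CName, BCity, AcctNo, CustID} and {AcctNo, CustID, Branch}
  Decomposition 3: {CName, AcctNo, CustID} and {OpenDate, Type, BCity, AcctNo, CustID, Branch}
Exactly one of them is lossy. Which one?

Decomposition 1: common = {BCity, AcctNo}, closure = {CName, BCity, AcctNo, Branch} → lossy.
Decomposition 2: common = {AcctNo, CustID}, closure = {CName, BCity, AcctNo, CustID, Branch} → lossless.
Decomposition 3: common = {AcctNo, CustID}, closure = {CName, BCity, AcctNo, CustID, Branch} → lossless.

Decomposition 1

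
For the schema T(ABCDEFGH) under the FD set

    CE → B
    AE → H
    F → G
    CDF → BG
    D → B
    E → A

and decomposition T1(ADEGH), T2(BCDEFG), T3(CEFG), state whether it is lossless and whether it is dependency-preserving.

lossless and dependency-preserving

Lossless test (chase): Rows 2 and 3 agree on CE; apply CE→B and equate their B entries. Rows 1 and 2 agree on D; apply D→B and equate their B entries. Rows 1 and 2 agree on E; apply E→A and equate their A entries. Rows 1 and 3 agree on E; apply E→A and equate their A entries. Rows 1 and 2 agree on AE; apply AE→H and equate their H entries. Rows 1 and 3 agree on AE; apply AE→H and equate their H entries. Row 2 is now all distinguished symbols — the join is lossless.
Dependency preservation: every FD's attributes lie within a single fragment, so each can be enforced locally — preserved.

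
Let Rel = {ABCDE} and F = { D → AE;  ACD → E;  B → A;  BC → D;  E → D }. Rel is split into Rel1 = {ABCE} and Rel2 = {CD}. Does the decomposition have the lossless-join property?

Common attributes: Rel1 ∩ Rel2 = {C}.
No dependency enlarges {C}, so (C)⁺ = {C}.
The closure contains neither all of Rel1 = {ABCE} nor all of Rel2 = {CD}, so the common attributes are not a superkey of either fragment. The join is lossy.

No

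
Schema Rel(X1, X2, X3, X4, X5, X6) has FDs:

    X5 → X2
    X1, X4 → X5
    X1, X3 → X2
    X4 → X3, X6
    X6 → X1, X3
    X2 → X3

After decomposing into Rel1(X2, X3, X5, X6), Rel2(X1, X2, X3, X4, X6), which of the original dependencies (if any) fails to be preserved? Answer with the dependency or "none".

Check X1, X4 → X5: no single fragment contains all of {X1, X4, X5}, and the restricted closure of {X1, X4} across the fragments never reaches {X5}.
X5 → X2 is preserved.
X1, X3 → X2 is preserved.
X4 → X3, X6 is preserved.
X6 → X1, X3 is preserved.
X2 → X3 is preserved.

X1, X4 → X5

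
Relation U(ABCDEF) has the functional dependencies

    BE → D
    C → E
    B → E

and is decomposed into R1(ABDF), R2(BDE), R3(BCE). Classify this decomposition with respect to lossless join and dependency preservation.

Lossless test (chase): Rows 2 and 3 agree on BE; apply BE→D and equate their D entries. Rows 1 and 2 agree on B; apply B→E and equate their E entries. No row becomes fully distinguished — the join is lossy.
Dependency preservation: every FD's attributes lie within a single fragment, so each can be enforced locally — preserved.

lossy but dependency-preserving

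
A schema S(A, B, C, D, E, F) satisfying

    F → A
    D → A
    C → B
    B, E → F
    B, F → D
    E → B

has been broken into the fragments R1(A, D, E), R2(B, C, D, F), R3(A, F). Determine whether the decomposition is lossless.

Chase test. Columns are A, B, C, D, E, F; row i has aⱼ where attribute j ∈ Ri, else bᵢⱼ.
Initial tableau (one row per fragment):
  row 1: a1 b12 b13 a4 a5 b16
  row 2: b21 a2 a3 a4 b25 a6
  row 3: a1 b32 b33 b34 b35 a6
Rows 2 and 3 agree on F; apply F→A and equate their A entries.
No row becomes fully distinguished — the join is lossy.

No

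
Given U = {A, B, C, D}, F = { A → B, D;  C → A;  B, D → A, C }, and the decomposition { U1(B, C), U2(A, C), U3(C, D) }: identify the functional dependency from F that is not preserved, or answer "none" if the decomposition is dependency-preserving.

B, D → A, C

Check B, D → A, C: no single fragment contains all of {A, B, C, D}, and the restricted closure of {B, D} across the fragments never reaches {A, C}.
A → B, D is preserved.
C → A is preserved.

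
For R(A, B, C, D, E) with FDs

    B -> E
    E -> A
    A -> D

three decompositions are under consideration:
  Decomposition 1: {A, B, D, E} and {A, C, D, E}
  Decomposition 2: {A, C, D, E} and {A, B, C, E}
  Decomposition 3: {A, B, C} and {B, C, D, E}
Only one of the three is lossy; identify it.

Decomposition 1

Decomposition 1: common = {A, D, E}, closure = {A, D, E} → lossy.
Decomposition 2: common = {A, C, E}, closure = {A, C, D, E} → lossless.
Decomposition 3: common = {B, C}, closure = {A, B, C, D, E} → lossless.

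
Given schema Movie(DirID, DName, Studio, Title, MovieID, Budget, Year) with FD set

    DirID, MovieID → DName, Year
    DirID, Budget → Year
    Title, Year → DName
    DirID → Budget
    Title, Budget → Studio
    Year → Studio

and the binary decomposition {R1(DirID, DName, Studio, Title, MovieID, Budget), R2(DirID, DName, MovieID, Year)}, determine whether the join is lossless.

Common attributes: R1 ∩ R2 = {DirID, DName, MovieID}.
Closure of {DirID, DName, MovieID}: DirID, MovieID → DName, Year applies, adding Year; DirID → Budget applies, adding Budget; Year → Studio applies, adding Studio. So (DirID, DName, MovieID)⁺ = {DirID, DName, Studio, MovieID, Budget, Year}.
This closure contains every attribute of R2, so R1 ∩ R2 → R2. The join is lossless.

Yes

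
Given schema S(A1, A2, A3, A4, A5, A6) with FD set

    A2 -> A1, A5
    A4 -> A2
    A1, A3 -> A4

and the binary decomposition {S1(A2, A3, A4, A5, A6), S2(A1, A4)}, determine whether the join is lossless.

Yes

Common attributes: S1 ∩ S2 = {A4}.
Closure of {A4}: A4 → A2 applies, adding A2; A2 → A1, A5 applies, adding A1, A5. So (A4)⁺ = {A1, A2, A4, A5}.
This closure contains every attribute of S2, so S1 ∩ S2 → S2. The join is lossless.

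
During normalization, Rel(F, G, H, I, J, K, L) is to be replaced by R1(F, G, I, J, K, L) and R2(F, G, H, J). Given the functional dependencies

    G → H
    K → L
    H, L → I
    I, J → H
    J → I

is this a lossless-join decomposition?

Common attributes: R1 ∩ R2 = {F, G, J}.
Closure of {F, G, J}: G → H applies, adding H; J → I applies, adding I. So (F, G, J)⁺ = {F, G, H, I, J}.
This closure contains every attribute of R2, so R1 ∩ R2 → R2. The join is lossless.

Yes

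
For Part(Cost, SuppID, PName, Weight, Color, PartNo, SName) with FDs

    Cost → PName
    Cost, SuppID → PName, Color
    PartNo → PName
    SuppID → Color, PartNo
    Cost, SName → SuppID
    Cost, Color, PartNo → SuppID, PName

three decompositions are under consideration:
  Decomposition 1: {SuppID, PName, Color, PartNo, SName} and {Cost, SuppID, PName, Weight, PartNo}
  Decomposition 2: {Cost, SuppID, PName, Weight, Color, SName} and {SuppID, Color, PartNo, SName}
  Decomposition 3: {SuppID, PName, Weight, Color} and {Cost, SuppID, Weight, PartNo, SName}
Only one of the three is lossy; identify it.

Decomposition 1: common = {SuppID, PName, PartNo}, closure = {SuppID, PName, Color, PartNo} → lossy.
Decomposition 2: common = {SuppID, Color, SName}, closure = {SuppID, PName, Color, PartNo, SName} → lossless.
Decomposition 3: common = {SuppID, Weight}, closure = {SuppID, PName, Weight, Color, PartNo} → lossless.

Decomposition 1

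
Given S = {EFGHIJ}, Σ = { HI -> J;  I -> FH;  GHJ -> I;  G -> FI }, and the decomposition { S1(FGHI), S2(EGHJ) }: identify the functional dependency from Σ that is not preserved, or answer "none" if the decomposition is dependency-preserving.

Check HI → J: no single fragment contains all of {HIJ}, and the restricted closure of {HI} across the fragments never reaches {J}.
I → FH is preserved.
GHJ → I is preserved.
G → FI is preserved.

HI -> J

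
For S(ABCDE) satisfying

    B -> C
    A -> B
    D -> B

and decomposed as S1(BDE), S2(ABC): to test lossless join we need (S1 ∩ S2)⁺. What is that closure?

S1 ∩ S2 = {B}.
B → C applies, adding C
Closure: {BC}.

BC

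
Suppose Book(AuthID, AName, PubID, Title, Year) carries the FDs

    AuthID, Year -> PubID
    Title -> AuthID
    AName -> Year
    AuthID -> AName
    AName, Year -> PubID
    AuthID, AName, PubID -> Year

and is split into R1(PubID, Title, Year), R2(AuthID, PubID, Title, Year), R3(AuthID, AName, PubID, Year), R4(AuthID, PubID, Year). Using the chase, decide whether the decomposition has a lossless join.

Yes

Chase test. Columns are AuthID, AName, PubID, Title, Year; row i has aⱼ where attribute j ∈ Ri, else bᵢⱼ.
Initial tableau (one row per fragment):
  row 1: b11 b12 a3 a4 a5
  row 2: a1 b22 a3 a4 a5
  row 3: a1 a2 a3 b34 a5
  row 4: a1 b42 a3 b44 a5
Rows 1 and 2 agree on Title; apply Title→AuthID and equate their AuthID entries.
Rows 1 and 2 agree on AuthID; apply AuthID→AName and equate their AName entries.
Rows 1 and 3 agree on AuthID; apply AuthID→AName and equate their AName entries.
Rows 1 and 4 agree on AuthID; apply AuthID→AName and equate their AName entries.
Row 1 is now all distinguished symbols — the join is lossless.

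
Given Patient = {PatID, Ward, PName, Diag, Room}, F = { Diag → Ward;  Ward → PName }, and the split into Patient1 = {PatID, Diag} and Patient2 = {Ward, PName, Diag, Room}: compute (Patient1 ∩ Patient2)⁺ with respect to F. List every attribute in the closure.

Patient1 ∩ Patient2 = {Diag}.
Diag → Ward applies, adding Ward
Ward → PName applies, adding PName
Closure: {Ward, PName, Diag}.

Ward, PName, Diag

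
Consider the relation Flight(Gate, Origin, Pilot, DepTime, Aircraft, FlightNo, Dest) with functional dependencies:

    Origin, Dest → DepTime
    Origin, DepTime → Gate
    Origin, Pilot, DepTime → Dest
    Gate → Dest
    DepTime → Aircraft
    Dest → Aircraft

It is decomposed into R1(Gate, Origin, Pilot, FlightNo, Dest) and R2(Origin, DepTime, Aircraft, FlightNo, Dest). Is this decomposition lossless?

Yes

Common attributes: R1 ∩ R2 = {Origin, FlightNo, Dest}.
Closure of {Origin, FlightNo, Dest}: Origin, Dest → DepTime applies, adding DepTime; Origin, DepTime → Gate applies, adding Gate; DepTime → Aircraft applies, adding Aircraft. So (Origin, FlightNo, Dest)⁺ = {Gate, Origin, DepTime, Aircraft, FlightNo, Dest}.
This closure contains every attribute of R2, so R1 ∩ R2 → R2. The join is lossless.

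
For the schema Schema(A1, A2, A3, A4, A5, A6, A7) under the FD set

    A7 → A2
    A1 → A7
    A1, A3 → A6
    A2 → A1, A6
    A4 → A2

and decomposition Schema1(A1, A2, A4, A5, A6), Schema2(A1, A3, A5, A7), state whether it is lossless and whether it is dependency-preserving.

Lossless test: (A1, A5)⁺ = {A1, A2, A5, A6, A7}, which is a superkey of neither fragment — lossy.
Dependency preservation: A7 → A2; A1, A3 → A6 are not contained in any single fragment, but the restricted closure of each left-hand side across the fragments still reaches the right-hand side; the remaining FDs each lie inside some fragment. All dependencies are preserved.

lossy but dependency-preserving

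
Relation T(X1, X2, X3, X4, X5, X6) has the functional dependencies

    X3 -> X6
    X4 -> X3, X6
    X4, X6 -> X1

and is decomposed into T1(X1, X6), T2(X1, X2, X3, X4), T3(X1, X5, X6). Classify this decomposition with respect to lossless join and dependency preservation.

Lossless test (chase): applying each FD to every pair of rows produces no changes in the tableau, so no row becomes fully distinguished — the join is lossy.
Dependency preservation: the restricted closure of {X3} across the fragments never reaches {X6}, so X3 → X6 cannot be enforced without a join — not preserved.

lossy and not dependency-preserving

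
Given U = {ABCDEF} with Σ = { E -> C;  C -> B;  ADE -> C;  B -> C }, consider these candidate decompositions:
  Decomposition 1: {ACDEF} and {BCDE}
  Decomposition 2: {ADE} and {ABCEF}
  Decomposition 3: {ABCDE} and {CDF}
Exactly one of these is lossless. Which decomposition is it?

Decomposition 1

Decomposition 1: common = {CDE}, closure = {BCDE} → lossless.
Decomposition 2: common = {AE}, closure = {ABCE} → lossy.
Decomposition 3: common = {CD}, closure = {BCD} → lossy.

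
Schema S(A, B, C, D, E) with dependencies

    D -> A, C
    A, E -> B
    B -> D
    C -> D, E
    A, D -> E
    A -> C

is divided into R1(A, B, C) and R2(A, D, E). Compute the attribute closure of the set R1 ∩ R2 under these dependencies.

R1 ∩ R2 = {A}.
A → C applies, adding C
C → D, E applies, adding D, E
A, E → B applies, adding B
Closure: {A, B, C, D, E}.

A, B, C, D, E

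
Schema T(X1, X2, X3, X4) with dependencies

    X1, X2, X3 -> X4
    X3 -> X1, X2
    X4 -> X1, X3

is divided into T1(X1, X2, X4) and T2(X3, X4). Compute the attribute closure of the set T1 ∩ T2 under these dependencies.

X1, X2, X3, X4

T1 ∩ T2 = {X4}.
X4 → X1, X3 applies, adding X1, X3
X3 → X1, X2 applies, adding X2
Closure: {X1, X2, X3, X4}.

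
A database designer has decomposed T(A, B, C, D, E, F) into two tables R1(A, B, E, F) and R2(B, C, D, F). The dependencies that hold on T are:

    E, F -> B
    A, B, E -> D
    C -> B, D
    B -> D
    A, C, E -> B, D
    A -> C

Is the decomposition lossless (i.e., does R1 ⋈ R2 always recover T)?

Common attributes: R1 ∩ R2 = {B, F}.
Closure of {B, F}: B → D applies, adding D. So (B, F)⁺ = {B, D, F}.
The closure contains neither all of R1 = {A, B, E, F} nor all of R2 = {B, C, D, F}, so the common attributes are not a superkey of either fragment. The join is lossy.

No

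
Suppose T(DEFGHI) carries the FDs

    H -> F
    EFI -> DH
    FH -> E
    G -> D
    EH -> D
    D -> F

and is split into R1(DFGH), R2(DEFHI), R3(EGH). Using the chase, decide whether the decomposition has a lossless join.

Chase test. Columns are DEFGHI; row i has aⱼ where attribute j ∈ Ri, else bᵢⱼ.
Initial tableau (one row per fragment):
  row 1: a1 b12 a3 a4 a5 b16
  row 2: a1 a2 a3 b24 a5 a6
  row 3: b31 a2 b33 a4 a5 b36
Rows 1 and 3 agree on H; apply H→F and equate their F entries.
Rows 1 and 2 agree on FH; apply FH→E and equate their E entries.
Rows 1 and 3 agree on G; apply G→D and equate their D entries.
No row becomes fully distinguished — the join is lossy.

No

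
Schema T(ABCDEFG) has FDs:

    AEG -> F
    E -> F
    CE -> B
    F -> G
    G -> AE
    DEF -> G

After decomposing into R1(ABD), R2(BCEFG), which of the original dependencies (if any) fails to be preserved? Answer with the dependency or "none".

Check G → AE: no single fragment contains all of {AEG}, and the restricted closure of {G} across the fragments never reaches {AE}.
AEG → F is preserved.
E → F is preserved.
CE → B is preserved.
F → G is preserved.
DEF → G is preserved.

G -> AE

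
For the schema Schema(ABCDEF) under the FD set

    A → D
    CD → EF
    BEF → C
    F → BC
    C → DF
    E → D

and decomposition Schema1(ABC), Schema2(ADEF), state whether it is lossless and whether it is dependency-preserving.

Lossless test: (A)⁺ = {AD}, which is a superkey of neither fragment — lossy.
Dependency preservation: the restricted closure of {CD} across the fragments never reaches {EF}, so CD → EF cannot be enforced without a join — not preserved.

lossy and not dependency-preserving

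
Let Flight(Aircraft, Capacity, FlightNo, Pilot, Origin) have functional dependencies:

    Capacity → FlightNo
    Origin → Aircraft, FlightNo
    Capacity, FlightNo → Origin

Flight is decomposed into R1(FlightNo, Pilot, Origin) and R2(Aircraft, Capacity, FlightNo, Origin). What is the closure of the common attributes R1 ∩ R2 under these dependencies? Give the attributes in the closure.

R1 ∩ R2 = {FlightNo, Origin}.
Origin → Aircraft, FlightNo applies, adding Aircraft
Closure: {Aircraft, FlightNo, Origin}.

Aircraft, FlightNo, Origin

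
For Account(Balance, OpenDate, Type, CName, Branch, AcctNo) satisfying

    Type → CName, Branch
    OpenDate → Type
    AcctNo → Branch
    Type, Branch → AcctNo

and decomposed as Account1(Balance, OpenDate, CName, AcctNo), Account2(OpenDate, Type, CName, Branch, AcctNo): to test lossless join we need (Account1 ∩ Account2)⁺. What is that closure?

OpenDate, Type, CName, Branch, AcctNo

Account1 ∩ Account2 = {OpenDate, CName, AcctNo}.
OpenDate → Type applies, adding Type
AcctNo → Branch applies, adding Branch
Closure: {OpenDate, Type, CName, Branch, AcctNo}.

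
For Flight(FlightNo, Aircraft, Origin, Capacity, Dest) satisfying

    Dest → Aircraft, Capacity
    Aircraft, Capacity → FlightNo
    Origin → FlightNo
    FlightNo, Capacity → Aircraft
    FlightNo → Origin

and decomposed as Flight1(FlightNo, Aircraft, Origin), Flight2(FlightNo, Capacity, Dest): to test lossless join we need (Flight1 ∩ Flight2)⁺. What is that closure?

Flight1 ∩ Flight2 = {FlightNo}.
FlightNo → Origin applies, adding Origin
Closure: {FlightNo, Origin}.

FlightNo, Origin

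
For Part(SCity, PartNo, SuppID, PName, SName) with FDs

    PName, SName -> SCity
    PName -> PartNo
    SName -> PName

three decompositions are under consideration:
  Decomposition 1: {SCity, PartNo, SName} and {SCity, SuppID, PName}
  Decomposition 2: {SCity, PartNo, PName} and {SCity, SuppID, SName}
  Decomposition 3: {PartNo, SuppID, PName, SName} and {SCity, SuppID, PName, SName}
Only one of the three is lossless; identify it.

Decomposition 3

Decomposition 1: common = {SCity}, closure = {SCity} → lossy.
Decomposition 2: common = {SCity}, closure = {SCity} → lossy.
Decomposition 3: common = {SuppID, PName, SName}, closure = {SCity, PartNo, SuppID, PName, SName} → lossless.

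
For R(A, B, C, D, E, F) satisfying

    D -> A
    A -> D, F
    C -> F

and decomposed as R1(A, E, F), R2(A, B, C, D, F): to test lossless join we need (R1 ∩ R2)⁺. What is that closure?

A, D, F

R1 ∩ R2 = {A, F}.
A → D, F applies, adding D
Closure: {A, D, F}.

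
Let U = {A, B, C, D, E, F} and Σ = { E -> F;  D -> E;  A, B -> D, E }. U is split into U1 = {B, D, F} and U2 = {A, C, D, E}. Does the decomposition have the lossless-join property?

Common attributes: U1 ∩ U2 = {D}.
Closure of {D}: D → E applies, adding E; E → F applies, adding F. So (D)⁺ = {D, E, F}.
The closure contains neither all of U1 = {B, D, F} nor all of U2 = {A, C, D, E}, so the common attributes are not a superkey of either fragment. The join is lossy.

No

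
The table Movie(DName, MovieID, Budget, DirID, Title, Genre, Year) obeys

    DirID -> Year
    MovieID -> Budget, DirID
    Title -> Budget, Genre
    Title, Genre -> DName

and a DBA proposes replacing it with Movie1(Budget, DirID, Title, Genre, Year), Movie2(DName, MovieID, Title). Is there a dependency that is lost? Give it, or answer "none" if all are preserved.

MovieID -> Budget, DirID

Check MovieID → Budget, DirID: no single fragment contains all of {MovieID, Budget, DirID}, and the restricted closure of {MovieID} across the fragments never reaches {Budget, DirID}.
DirID → Year is preserved.
Title → Budget, Genre is preserved.
Title, Genre → DName is preserved.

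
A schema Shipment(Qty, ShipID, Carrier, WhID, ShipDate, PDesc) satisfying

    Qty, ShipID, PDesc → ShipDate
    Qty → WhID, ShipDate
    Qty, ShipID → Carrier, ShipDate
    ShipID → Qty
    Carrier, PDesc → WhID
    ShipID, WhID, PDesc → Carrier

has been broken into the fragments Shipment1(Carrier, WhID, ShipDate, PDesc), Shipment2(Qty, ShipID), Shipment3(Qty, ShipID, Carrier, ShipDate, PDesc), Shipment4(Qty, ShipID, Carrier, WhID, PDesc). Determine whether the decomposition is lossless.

Yes

Chase test. Columns are Qty, ShipID, Carrier, WhID, ShipDate, PDesc; row i has aⱼ where attribute j ∈ Shipmenti, else bᵢⱼ.
Initial tableau (one row per fragment):
  row 1: b11 b12 a3 a4 a5 a6
  row 2: a1 a2 b23 b24 b25 b26
  row 3: a1 a2 a3 b34 a5 a6
  row 4: a1 a2 a3 a4 b45 a6
Rows 3 and 4 agree on Qty, ShipID, PDesc; apply Qty, ShipID, PDesc→ShipDate and equate their ShipDate entries.
Rows 2 and 3 agree on Qty; apply Qty→WhID, ShipDate and equate their WhID, ShipDate entries.
Rows 2 and 4 agree on Qty; apply Qty→WhID, ShipDate and equate their WhID, ShipDate entries.
Rows 2 and 3 agree on Qty, ShipID; apply Qty, ShipID→Carrier, ShipDate and equate their Carrier, ShipDate entries.
Row 3 is now all distinguished symbols — the join is lossless.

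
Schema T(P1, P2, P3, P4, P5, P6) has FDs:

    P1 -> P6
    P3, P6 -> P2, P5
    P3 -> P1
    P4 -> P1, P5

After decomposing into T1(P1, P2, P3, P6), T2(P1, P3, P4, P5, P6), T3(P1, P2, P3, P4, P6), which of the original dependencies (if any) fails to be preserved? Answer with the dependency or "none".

none

P1 → P6 lies within T1.
P3, P6 → P2, P5: restricted closure across fragments reaches P2, P5.
P3 → P1 lies within T1.
P4 → P1, P5 lies within T2.
Every dependency is enforceable on the fragments, so the decomposition is dependency-preserving.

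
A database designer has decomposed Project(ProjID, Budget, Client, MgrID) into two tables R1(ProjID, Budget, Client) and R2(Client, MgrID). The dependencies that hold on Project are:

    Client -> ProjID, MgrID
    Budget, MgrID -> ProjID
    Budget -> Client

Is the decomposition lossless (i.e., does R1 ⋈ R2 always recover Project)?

Common attributes: R1 ∩ R2 = {Client}.
Closure of {Client}: Client → ProjID, MgrID applies, adding ProjID, MgrID. So (Client)⁺ = {ProjID, Client, MgrID}.
This closure contains every attribute of R2, so R1 ∩ R2 → R2. The join is lossless.

Yes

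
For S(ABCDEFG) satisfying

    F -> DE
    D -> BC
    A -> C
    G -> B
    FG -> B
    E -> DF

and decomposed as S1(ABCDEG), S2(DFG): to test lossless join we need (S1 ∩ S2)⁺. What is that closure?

S1 ∩ S2 = {DG}.
D → BC applies, adding BC
Closure: {BCDG}.

BCDG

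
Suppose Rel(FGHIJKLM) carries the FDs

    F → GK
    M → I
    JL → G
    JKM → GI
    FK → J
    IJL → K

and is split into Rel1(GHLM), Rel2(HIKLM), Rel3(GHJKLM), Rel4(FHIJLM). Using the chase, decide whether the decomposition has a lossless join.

Chase test. Columns are FGHIJKLM; row i has aⱼ where attribute j ∈ Reli, else bᵢⱼ.
Initial tableau (one row per fragment):
  row 1: b11 a2 a3 b14 b15 b16 a7 a8
  row 2: b21 b22 a3 a4 b25 a6 a7 a8
  row 3: b31 a2 a3 b34 a5 a6 a7 a8
  row 4: a1 b42 a3 a4 a5 b46 a7 a8
Rows 1 and 2 agree on M; apply M→I and equate their I entries.
Rows 1 and 3 agree on M; apply M→I and equate their I entries.
Rows 3 and 4 agree on JL; apply JL→G and equate their G entries.
Rows 3 and 4 agree on IJL; apply IJL→K and equate their K entries.
Row 4 is now all distinguished symbols — the join is lossless.

Yes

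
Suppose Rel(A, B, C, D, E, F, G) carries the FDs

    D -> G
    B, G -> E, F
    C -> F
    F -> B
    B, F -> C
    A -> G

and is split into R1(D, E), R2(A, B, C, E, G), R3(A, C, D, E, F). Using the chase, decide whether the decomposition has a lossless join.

Yes

Chase test. Columns are A, B, C, D, E, F, G; row i has aⱼ where attribute j ∈ Ri, else bᵢⱼ.
Initial tableau (one row per fragment):
  row 1: b11 b12 b13 a4 a5 b16 b17
  row 2: a1 a2 a3 b24 a5 b26 a7
  row 3: a1 b32 a3 a4 a5 a6 b37
Rows 1 and 3 agree on D; apply D→G and equate their G entries.
Rows 2 and 3 agree on C; apply C→F and equate their F entries.
Rows 2 and 3 agree on F; apply F→B and equate their B entries.
Rows 2 and 3 agree on A; apply A→G and equate their G entries.
Row 3 is now all distinguished symbols — the join is lossless.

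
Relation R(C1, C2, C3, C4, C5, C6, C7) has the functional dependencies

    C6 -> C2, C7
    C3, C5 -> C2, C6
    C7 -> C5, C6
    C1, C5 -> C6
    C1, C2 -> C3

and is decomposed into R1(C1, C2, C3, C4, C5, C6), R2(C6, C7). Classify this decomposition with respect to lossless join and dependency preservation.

lossless and dependency-preserving

Lossless test: (C6)⁺ = {C2, C5, C6, C7}, which contains all of one fragment — lossless.
Dependency preservation: C6 → C2, C7; C7 → C5, C6 are not contained in any single fragment, but the restricted closure of each left-hand side across the fragments still reaches the right-hand side; the remaining FDs each lie inside some fragment. All dependencies are preserved.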